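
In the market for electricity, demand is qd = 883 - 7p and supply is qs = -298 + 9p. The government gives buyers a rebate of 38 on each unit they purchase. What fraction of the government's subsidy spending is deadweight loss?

Pre-subsidy: 883 - 7p = -298 + 9p gives p* = 73.8125, q* = 366.3125.
With the rebate, buyers effectively pay pb = ps − 38, where ps is the price sellers receive.
Demand in terms of ps becomes qd = 883 − 7(ps − 38) = 1149 - 7ps. Setting this equal to supply: 1149 - 7ps = -298 + 9ps, so ps = 90.4375.
Buyers pay pb = 90.4375 − 38 = 52.4375; q' = -298 + 9·90.4375 = 515.9375.
ΔCS = ½(366.3125 + 515.9375)(73.8125 − 52.4375) = 9429.046875; ΔPS = ½(366.3125 + 515.9375)(90.4375 − 73.8125) = 7333.703125.
Government spending = 38 × 515.9375 = 19605.625.
DWL = ½ × 38 × (515.9375 − 366.3125) = 2842.875; fraction = 2842.875 / 19605.625 = 1197/8255.

DWL / government spending = 1197/8255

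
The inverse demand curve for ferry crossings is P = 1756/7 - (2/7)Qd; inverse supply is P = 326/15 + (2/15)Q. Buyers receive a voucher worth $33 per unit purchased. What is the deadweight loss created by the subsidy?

Deadweight loss = $1299.375

Pre-subsidy: 1756/7 - (2/7)Q = 326/15 + (2/15)Q gives Q* = 12029/22 and P* = 1041/11.
With the rebate, buyers effectively pay Pb = Ps − 33, where Ps is the price sellers receive.
On the curves, Pb = 1756/7 - (2/7)Q and Ps = 326/15 + (2/15)Q; the wedge Ps − Pb = 33 gives 326/15 + (2/15)Q − (1756/7 - (2/7)Q) = 33, so Q' = 27523/44.
Then Pb = 1756/7 − (2/7)·(27523/44) = 1587/22 and Ps = 326/15 + (2/15)·(27523/44) = 2313/22.
The subsidy expands output by 27523/44 − 12029/22 = 78.75 past the efficient level; on those units the gap between marginal cost and willingness to pay runs from 0 up to 33.
DWL = ½ × 33 × 78.75 = 1299.375.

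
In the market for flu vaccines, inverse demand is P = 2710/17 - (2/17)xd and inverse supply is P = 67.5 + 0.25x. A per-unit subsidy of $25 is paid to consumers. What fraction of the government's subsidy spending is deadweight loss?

Pre-subsidy: 2710/17 - (2/17)x = 67.5 + 0.25x gives x* = 250 and P* = 130.
With the rebate, buyers effectively pay Pb = Ps − 25, where Ps is the price sellers receive.
On the curves, Pb = 2710/17 - (2/17)x and Ps = 67.5 + 0.25x; the wedge Ps − Pb = 25 gives 67.5 + 0.25x − (2710/17 - (2/17)x) = 25, so x' = 318.
Then Pb = 2710/17 − (2/17)·318 = 122 and Ps = 67.5 + 0.25·318 = 147.
ΔCS = ½(250 + 318)(130 − 122) = 2272; ΔPS = ½(250 + 318)(147 − 130) = 4828.
Government spending = 25 × 318 = 7950.
DWL = ½ × 25 × (318 − 250) = 850; fraction = 850 / 7950 = 17/159.

DWL / government spending = 17/159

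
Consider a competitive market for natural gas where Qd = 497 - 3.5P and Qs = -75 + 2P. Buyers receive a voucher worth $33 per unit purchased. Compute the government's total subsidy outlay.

Pre-subsidy: 497 - 3.5P = -75 + 2P gives P* = 104, Q* = 133.
With the rebate, buyers effectively pay Pb = Ps − 33, where Ps is the price sellers receive.
Demand in terms of Ps becomes Qd = 497 − 3.5(Ps − 33) = 612.5 - 3.5Ps. Setting this equal to supply: 612.5 - 3.5Ps = -75 + 2Ps, so Ps = 125.
Buyers pay Pb = 125 − 33 = 92; Q' = -75 + 2·125 = 175.
Government outlay = subsidy × quantity = 33 × 175 = 5775.

Government cost = $5775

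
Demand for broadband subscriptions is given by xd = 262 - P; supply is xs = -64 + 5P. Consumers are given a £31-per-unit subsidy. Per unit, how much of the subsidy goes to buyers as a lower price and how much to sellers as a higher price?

Buyers gain 155/6 per unit; sellers gain 31/6 per unit

Pre-subsidy: 262 - P = -64 + 5P gives P* = 163/3, x* = 623/3.
With the rebate, buyers effectively pay Pb = Ps − 31, where Ps is the price sellers receive.
Demand in terms of Ps becomes xd = 262 − 1(Ps − 31) = 293 - Ps. Setting this equal to supply: 293 - Ps = -64 + 5Ps, so Ps = 59.5.
Buyers pay Pb = 59.5 − 31 = 28.5; x' = -64 + 5·59.5 = 233.5.
Buyers' price falls by P* − Pb = 163/3 − 28.5 = 155/6; sellers' price rises by Ps − P* = 59.5 − 163/3 = 31/6.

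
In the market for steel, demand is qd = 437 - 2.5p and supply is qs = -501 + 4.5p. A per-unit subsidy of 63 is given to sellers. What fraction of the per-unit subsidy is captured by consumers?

Consumer share = 9/14

Pre-subsidy: 437 - 2.5p = -501 + 4.5p gives p* = 134, q* = 102.
With the subsidy, sellers receive ps = pb + 63 for each unit, where pb is the price buyers pay.
Supply in terms of pb becomes qs = -501 + 4.5(pb + 63) = -217.5 + 4.5pb. Setting this equal to demand: 437 - 2.5pb = -217.5 + 4.5pb, so pb = 93.5.
Sellers receive ps = 93.5 + 63 = 156.5; q' = 437 − 2.5·93.5 = 203.25.
Buyers' price falls by p* − pb = 134 − 93.5 = 40.5; sellers' price rises by ps − p* = 156.5 − 134 = 22.5.
So consumers capture 40.5/63 = 9/14 of each unit of subsidy.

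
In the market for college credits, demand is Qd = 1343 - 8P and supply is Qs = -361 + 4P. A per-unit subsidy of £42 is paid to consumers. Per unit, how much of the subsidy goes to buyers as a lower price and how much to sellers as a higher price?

Pre-subsidy: 1343 - 8P = -361 + 4P gives P* = 142, Q* = 207.
With the rebate, buyers effectively pay Pb = Ps − 42, where Ps is the price sellers receive.
Demand in terms of Ps becomes Qd = 1343 − 8(Ps − 42) = 1679 - 8Ps. Setting this equal to supply: 1679 - 8Ps = -361 + 4Ps, so Ps = 170.
Buyers pay Pb = 170 − 42 = 128; Q' = -361 + 4·170 = 319.
Buyers' price falls by P* − Pb = 142 − 128 = 14; sellers' price rises by Ps − P* = 170 − 142 = 28.

Buyers gain £14 per unit; sellers gain £28 per unit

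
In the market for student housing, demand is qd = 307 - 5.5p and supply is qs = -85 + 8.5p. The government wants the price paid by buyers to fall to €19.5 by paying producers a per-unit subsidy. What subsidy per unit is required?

Required subsidy s = €14 per unit

At a buyer price of 19.5, quantity demanded is 307 − 5.5·19.5 = 199.75.
Sellers supply 199.75 only when they receive ps with -85 + 8.5·ps = 199.75, i.e. ps = 33.5.
s = ps − pb = 33.5 − 19.5 = 14.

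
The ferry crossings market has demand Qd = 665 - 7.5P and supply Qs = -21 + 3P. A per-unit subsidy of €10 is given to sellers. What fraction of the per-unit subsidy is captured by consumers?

Consumer share = 2/7

Pre-subsidy: 665 - 7.5P = -21 + 3P gives P* = 196/3, Q* = 175.
With the subsidy, sellers receive Ps = Pb + 10 for each unit, where Pb is the price buyers pay.
Supply in terms of Pb becomes Qs = -21 + 3(Pb + 10) = 9 + 3Pb. Setting this equal to demand: 665 - 7.5Pb = 9 + 3Pb, so Pb = 1312/21.
Sellers receive Ps = 1312/21 + 10 = 1522/21; Q' = 665 − 7.5·(1312/21) = 1375/7.
Buyers' price falls by P* − Pb = 196/3 − 1312/21 = 20/7; sellers' price rises by Ps − P* = 1522/21 − 196/3 = 50/7.
So consumers capture (20/7)/10 = 2/7 of each unit of subsidy.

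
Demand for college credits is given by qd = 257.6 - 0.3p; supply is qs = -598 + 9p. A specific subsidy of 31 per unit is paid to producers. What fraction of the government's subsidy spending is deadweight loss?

Pre-subsidy: 257.6 - 0.3p = -598 + 9p gives p* = 92, q* = 230.
With the subsidy, sellers receive ps = pb + 31 for each unit, where pb is the price buyers pay.
Supply in terms of pb becomes qs = -598 + 9(pb + 31) = -319 + 9pb. Setting this equal to demand: 257.6 - 0.3pb = -319 + 9pb, so pb = 62.
Sellers receive ps = 62 + 31 = 93; q' = 257.6 − 0.3·62 = 239.
ΔCS = ½(230 + 239)(92 − 62) = 7035; ΔPS = ½(230 + 239)(93 − 92) = 234.5.
Government spending = 31 × 239 = 7409.
DWL = ½ × 31 × (239 − 230) = 139.5; fraction = 139.5 / 7409 = 9/478.

DWL / government spending = 9/478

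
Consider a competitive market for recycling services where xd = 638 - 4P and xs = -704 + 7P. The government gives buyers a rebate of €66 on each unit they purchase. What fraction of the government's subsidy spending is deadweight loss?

Pre-subsidy: 638 - 4P = -704 + 7P gives P* = 122, x* = 150.
With the rebate, buyers effectively pay Pb = Ps − 66, where Ps is the price sellers receive.
Demand in terms of Ps becomes xd = 638 − 4(Ps − 66) = 902 - 4Ps. Setting this equal to supply: 902 - 4Ps = -704 + 7Ps, so Ps = 146.
Buyers pay Pb = 146 − 66 = 80; x' = -704 + 7·146 = 318.
ΔCS = ½(150 + 318)(122 − 80) = 9828; ΔPS = ½(150 + 318)(146 − 122) = 5616.
Government spending = 66 × 318 = 20988.
DWL = ½ × 66 × (318 − 150) = 5544; fraction = 5544 / 20988 = 14/53.

DWL / government spending = 14/53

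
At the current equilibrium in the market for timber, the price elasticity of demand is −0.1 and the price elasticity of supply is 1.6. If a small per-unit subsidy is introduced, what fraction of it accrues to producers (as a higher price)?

Producer share = 1/17

For a small subsidy around the equilibrium, the benefit split depends on the relative slopes, which at a point are proportional to the elasticities.
Buyer share = εs/(εs + |εd|) = 1.6/(1.6 + 0.1) = 16/17; seller share = |εd|/(εs + |εd|) = 1/17.
So producers capture 1/17 of the subsidy.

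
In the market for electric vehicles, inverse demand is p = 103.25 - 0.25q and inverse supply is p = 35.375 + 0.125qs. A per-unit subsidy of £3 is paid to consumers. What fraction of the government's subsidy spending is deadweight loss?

Pre-subsidy: 103.25 - 0.25q = 35.375 + 0.125q gives q* = 181 and p* = 58.
With the rebate, buyers effectively pay pb = ps − 3, where ps is the price sellers receive.
On the curves, pb = 103.25 - 0.25q and ps = 35.375 + 0.125q; the wedge ps − pb = 3 gives 35.375 + 0.125q − (103.25 - 0.25q) = 3, so q' = 189.
Then pb = 103.25 − 0.25·189 = 56 and ps = 35.375 + 0.125·189 = 59.
ΔCS = ½(181 + 189)(58 − 56) = 370; ΔPS = ½(181 + 189)(59 − 58) = 185.
Government spending = 3 × 189 = 567.
DWL = ½ × 3 × (189 − 181) = 12; fraction = 12 / 567 = 4/189.

DWL / government spending = 4/189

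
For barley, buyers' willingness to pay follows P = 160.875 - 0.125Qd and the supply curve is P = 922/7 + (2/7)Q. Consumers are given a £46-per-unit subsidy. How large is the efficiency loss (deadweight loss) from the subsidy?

Pre-subsidy: 160.875 - 0.125Q = 922/7 + (2/7)Q gives Q* = 71 and P* = 152.
With the rebate, buyers effectively pay Pb = Ps − 46, where Ps is the price sellers receive.
On the curves, Pb = 160.875 - 0.125Q and Ps = 922/7 + (2/7)Q; the wedge Ps − Pb = 46 gives 922/7 + (2/7)Q − (160.875 - 0.125Q) = 46, so Q' = 183.
Then Pb = 160.875 − 0.125·183 = 138 and Ps = 922/7 + (2/7)·183 = 184.
The subsidy expands output by 183 − 71 = 112 past the efficient level; on those units the gap between marginal cost and willingness to pay runs from 0 up to 46.
DWL = ½ × 46 × 112 = 2576.

Deadweight loss = £2576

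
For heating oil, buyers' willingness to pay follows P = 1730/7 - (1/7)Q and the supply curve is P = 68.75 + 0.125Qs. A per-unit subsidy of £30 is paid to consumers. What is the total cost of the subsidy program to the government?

Pre-subsidy: 1730/7 - (1/7)Q = 68.75 + 0.125Q gives Q* = 666 and P* = 152.
With the rebate, buyers effectively pay Pb = Ps − 30, where Ps is the price sellers receive.
On the curves, Pb = 1730/7 - (1/7)Q and Ps = 68.75 + 0.125Q; the wedge Ps − Pb = 30 gives 68.75 + 0.125Q − (1730/7 - (1/7)Q) = 30, so Q' = 778.
Then Pb = 1730/7 − (1/7)·778 = 136 and Ps = 68.75 + 0.125·778 = 166.
Government outlay = subsidy × quantity = 30 × 778 = 23340.

Government cost = £23340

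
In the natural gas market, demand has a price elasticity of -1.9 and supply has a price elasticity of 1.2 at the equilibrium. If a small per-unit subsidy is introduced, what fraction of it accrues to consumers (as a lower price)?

Consumer share = 12/31

For a small subsidy around the equilibrium, the benefit split depends on the relative slopes, which at a point are proportional to the elasticities.
Buyer share = εs/(εs + |εd|) = 1.2/(1.2 + 1.9) = 12/31; seller share = |εd|/(εs + |εd|) = 19/31.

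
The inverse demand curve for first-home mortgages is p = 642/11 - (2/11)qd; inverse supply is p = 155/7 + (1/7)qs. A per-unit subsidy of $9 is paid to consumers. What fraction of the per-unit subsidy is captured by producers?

Pre-subsidy: 642/11 - (2/11)q = 155/7 + (1/7)q gives q* = 111.56 and p* = 38.08.
With the rebate, buyers effectively pay pb = ps − 9, where ps is the price sellers receive.
On the curves, pb = 642/11 - (2/11)q and ps = 155/7 + (1/7)q; the wedge ps − pb = 9 gives 155/7 + (1/7)q − (642/11 - (2/11)q) = 9, so q' = 139.28.
Then pb = 642/11 − (2/11)·139.28 = 33.04 and ps = 155/7 + (1/7)·139.28 = 42.04.
Buyers' price falls by p* − pb = 38.08 − 33.04 = 5.04; sellers' price rises by ps − p* = 42.04 − 38.08 = 3.96.
So producers capture 3.96/9 = 0.44 of each unit of subsidy.

Producer share = 0.44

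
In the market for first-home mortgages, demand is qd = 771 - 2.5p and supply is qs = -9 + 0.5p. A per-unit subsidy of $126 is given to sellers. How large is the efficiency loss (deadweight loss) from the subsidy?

Deadweight loss = $3307.5

Pre-subsidy: 771 - 2.5p = -9 + 0.5p gives p* = 260, q* = 121.
With the subsidy, sellers receive ps = pb + 126 for each unit, where pb is the price buyers pay.
Supply in terms of pb becomes qs = -9 + 0.5(pb + 126) = 54 + 0.5pb. Setting this equal to demand: 771 - 2.5pb = 54 + 0.5pb, so pb = 239.
Sellers receive ps = 239 + 126 = 365; q' = 771 − 2.5·239 = 173.5.
The subsidy expands output by 173.5 − 121 = 52.5 past the efficient level; on those units the gap between marginal cost and willingness to pay runs from 0 up to 126.
DWL = ½ × 126 × 52.5 = 3307.5.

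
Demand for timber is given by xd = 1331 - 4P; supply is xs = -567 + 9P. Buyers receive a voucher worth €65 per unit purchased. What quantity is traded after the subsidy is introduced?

Pre-subsidy: 1331 - 4P = -567 + 9P gives P* = 146, x* = 747.
With the rebate, buyers effectively pay Pb = Ps − 65, where Ps is the price sellers receive.
Demand in terms of Ps becomes xd = 1331 − 4(Ps − 65) = 1591 - 4Ps. Setting this equal to supply: 1591 - 4Ps = -567 + 9Ps, so Ps = 166.
Buyers pay Pb = 166 − 65 = 101; x' = -567 + 9·166 = 927.

x' = 927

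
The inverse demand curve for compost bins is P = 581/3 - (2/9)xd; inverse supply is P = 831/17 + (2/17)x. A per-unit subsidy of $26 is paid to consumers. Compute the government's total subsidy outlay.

Government cost = $13065

Pre-subsidy: 581/3 - (2/9)x = 831/17 + (2/17)x gives x* = 426 and P* = 99.
With the rebate, buyers effectively pay Pb = Ps − 26, where Ps is the price sellers receive.
On the curves, Pb = 581/3 - (2/9)x and Ps = 831/17 + (2/17)x; the wedge Ps − Pb = 26 gives 831/17 + (2/17)x − (581/3 - (2/9)x) = 26, so x' = 502.5.
Then Pb = 581/3 − (2/9)·502.5 = 82 and Ps = 831/17 + (2/17)·502.5 = 108.
Government outlay = subsidy × quantity = 26 × 502.5 = 13065.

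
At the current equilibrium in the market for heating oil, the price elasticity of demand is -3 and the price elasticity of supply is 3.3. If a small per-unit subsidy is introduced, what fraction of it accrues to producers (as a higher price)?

For a small subsidy around the equilibrium, the benefit split depends on the relative slopes, which at a point are proportional to the elasticities.
Buyer share = εs/(εs + |εd|) = 3.3/(3.3 + 3) = 11/21; seller share = |εd|/(εs + |εd|) = 10/21.
So producers capture 10/21 of the subsidy.

Producer share = 10/21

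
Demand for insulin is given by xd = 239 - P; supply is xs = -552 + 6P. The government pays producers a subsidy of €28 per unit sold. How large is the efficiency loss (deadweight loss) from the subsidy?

Pre-subsidy: 239 - P = -552 + 6P gives P* = 113, x* = 126.
With the subsidy, sellers receive Ps = Pb + 28 for each unit, where Pb is the price buyers pay.
Supply in terms of Pb becomes xs = -552 + 6(Pb + 28) = -384 + 6Pb. Setting this equal to demand: 239 - Pb = -384 + 6Pb, so Pb = 89.
Sellers receive Ps = 89 + 28 = 117; x' = 239 − 1·89 = 150.
The subsidy expands output by 150 − 126 = 24 past the efficient level; on those units the gap between marginal cost and willingness to pay runs from 0 up to 28.
DWL = ½ × 28 × 24 = 336.

Deadweight loss = €336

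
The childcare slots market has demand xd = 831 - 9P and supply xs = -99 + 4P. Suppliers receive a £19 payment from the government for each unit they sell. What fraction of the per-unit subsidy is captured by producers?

Producer share = 9/13

Pre-subsidy: 831 - 9P = -99 + 4P gives P* = 930/13, x* = 2433/13.
With the subsidy, sellers receive Ps = Pb + 19 for each unit, where Pb is the price buyers pay.
Supply in terms of Pb becomes xs = -99 + 4(Pb + 19) = -23 + 4Pb. Setting this equal to demand: 831 - 9Pb = -23 + 4Pb, so Pb = 854/13.
Sellers receive Ps = 854/13 + 19 = 1101/13; x' = 831 − 9·(854/13) = 3117/13.
Buyers' price falls by P* − Pb = 930/13 − 854/13 = 76/13; sellers' price rises by Ps − P* = 1101/13 − 930/13 = 171/13.
So producers capture (171/13)/19 = 9/13 of each unit of subsidy.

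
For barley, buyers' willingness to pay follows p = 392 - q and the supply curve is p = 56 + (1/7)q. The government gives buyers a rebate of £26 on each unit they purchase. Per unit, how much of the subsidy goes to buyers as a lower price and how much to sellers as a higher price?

Pre-subsidy: 392 - q = 56 + (1/7)q gives q* = 294 and p* = 98.
With the rebate, buyers effectively pay pb = ps − 26, where ps is the price sellers receive.
On the curves, pb = 392 - q and ps = 56 + (1/7)q; the wedge ps − pb = 26 gives 56 + (1/7)q − (392 - q) = 26, so q' = 316.75.
Then pb = 392 − 1·316.75 = 75.25 and ps = 56 + (1/7)·316.75 = 101.25.
Buyers' price falls by p* − pb = 98 − 75.25 = 22.75; sellers' price rises by ps − p* = 101.25 − 98 = 3.25.

Buyers gain £22.75 per unit; sellers gain £3.25 per unit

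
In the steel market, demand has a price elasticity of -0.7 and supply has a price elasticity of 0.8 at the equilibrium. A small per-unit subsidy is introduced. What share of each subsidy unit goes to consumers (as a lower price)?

For a small subsidy around the equilibrium, the benefit split depends on the relative slopes, which at a point are proportional to the elasticities.
Buyer share = εs/(εs + |εd|) = 0.8/(0.8 + 0.7) = 8/15; seller share = |εd|/(εs + |εd|) = 7/15.

Consumer share = 8/15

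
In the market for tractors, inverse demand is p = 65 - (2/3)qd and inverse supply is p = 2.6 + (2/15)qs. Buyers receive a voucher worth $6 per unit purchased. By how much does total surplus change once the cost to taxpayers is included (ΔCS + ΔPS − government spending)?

Net change in total surplus = -$22.5

Pre-subsidy: 65 - (2/3)q = 2.6 + (2/15)q gives q* = 78 and p* = 13.
With the rebate, buyers effectively pay pb = ps − 6, where ps is the price sellers receive.
On the curves, pb = 65 - (2/3)q and ps = 2.6 + (2/15)q; the wedge ps − pb = 6 gives 2.6 + (2/15)q − (65 - (2/3)q) = 6, so q' = 85.5.
Then pb = 65 − (2/3)·85.5 = 8 and ps = 2.6 + (2/15)·85.5 = 14.
ΔCS = ½(78 + 85.5)(13 − 8) = 408.75; ΔPS = ½(78 + 85.5)(14 − 13) = 81.75.
Government spending = 6 × 85.5 = 513.
Net change = 408.75 + 81.75 − 513 = -22.5. The loss equals the DWL triangle ½·6·7.5.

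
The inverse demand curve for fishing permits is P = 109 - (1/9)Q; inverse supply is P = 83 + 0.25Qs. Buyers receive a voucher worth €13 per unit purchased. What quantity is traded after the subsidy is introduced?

Pre-subsidy: 109 - (1/9)Q = 83 + 0.25Q gives Q* = 72 and P* = 101.
With the rebate, buyers effectively pay Pb = Ps − 13, where Ps is the price sellers receive.
On the curves, Pb = 109 - (1/9)Q and Ps = 83 + 0.25Q; the wedge Ps − Pb = 13 gives 83 + 0.25Q − (109 - (1/9)Q) = 13, so Q' = 108.
Then Pb = 109 − (1/9)·108 = 97 and Ps = 83 + 0.25·108 = 110.

Q' = 108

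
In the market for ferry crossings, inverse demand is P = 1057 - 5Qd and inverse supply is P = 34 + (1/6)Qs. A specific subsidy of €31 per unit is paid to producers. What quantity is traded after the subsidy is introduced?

Q' = 204

Pre-subsidy: 1057 - 5Q = 34 + (1/6)Q gives Q* = 198 and P* = 67.
With the subsidy, sellers receive Ps = Pb + 31 for each unit, where Pb is the price buyers pay.
On the curves, Pb = 1057 - 5Q and Ps = 34 + (1/6)Q; the wedge Ps − Pb = 31 gives 34 + (1/6)Q − (1057 - 5Q) = 31, so Q' = 204.
Then Pb = 1057 − 5·204 = 37 and Ps = 34 + (1/6)·204 = 68.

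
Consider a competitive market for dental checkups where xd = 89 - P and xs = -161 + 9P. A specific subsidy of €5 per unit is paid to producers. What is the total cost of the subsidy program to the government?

Pre-subsidy: 89 - P = -161 + 9P gives P* = 25, x* = 64.
With the subsidy, sellers receive Ps = Pb + 5 for each unit, where Pb is the price buyers pay.
Supply in terms of Pb becomes xs = -161 + 9(Pb + 5) = -116 + 9Pb. Setting this equal to demand: 89 - Pb = -116 + 9Pb, so Pb = 20.5.
Sellers receive Ps = 20.5 + 5 = 25.5; x' = 89 − 1·20.5 = 68.5.
Government outlay = subsidy × quantity = 5 × 68.5 = 342.5.

Government cost = €342.5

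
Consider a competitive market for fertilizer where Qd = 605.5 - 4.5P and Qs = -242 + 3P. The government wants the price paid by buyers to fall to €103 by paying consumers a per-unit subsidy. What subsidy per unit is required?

At a buyer price of 103, quantity demanded is 605.5 − 4.5·103 = 142.
Sellers supply 142 only when they receive Ps with -242 + 3·Ps = 142, i.e. Ps = 128.
s = Ps − Pb = 128 − 103 = 25.

Required subsidy s = €25 per unit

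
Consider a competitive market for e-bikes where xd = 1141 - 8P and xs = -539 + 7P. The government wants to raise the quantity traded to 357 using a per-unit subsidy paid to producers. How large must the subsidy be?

Required subsidy s = 30 per unit

At x = 357, invert demand for the buyer price: Pb = (1141 − 357)/8 = 98; invert supply for the seller price: Ps = (357 − (-539))/7 = 128.
The subsidy must fill the gap: s = Ps − Pb = 128 − 98 = 30.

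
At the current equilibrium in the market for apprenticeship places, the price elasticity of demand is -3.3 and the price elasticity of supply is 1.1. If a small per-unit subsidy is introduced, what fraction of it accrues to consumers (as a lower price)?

For a small subsidy around the equilibrium, the benefit split depends on the relative slopes, which at a point are proportional to the elasticities.
Buyer share = εs/(εs + |εd|) = 1.1/(1.1 + 3.3) = 0.25; seller share = |εd|/(εs + |εd|) = 0.75.

Consumer share = 0.25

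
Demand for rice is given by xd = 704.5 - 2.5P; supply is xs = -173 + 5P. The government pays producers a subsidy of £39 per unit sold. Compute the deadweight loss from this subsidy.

Deadweight loss = £1267.5

Pre-subsidy: 704.5 - 2.5P = -173 + 5P gives P* = 117, x* = 412.
With the subsidy, sellers receive Ps = Pb + 39 for each unit, where Pb is the price buyers pay.
Supply in terms of Pb becomes xs = -173 + 5(Pb + 39) = 22 + 5Pb. Setting this equal to demand: 704.5 - 2.5Pb = 22 + 5Pb, so Pb = 91.
Sellers receive Ps = 91 + 39 = 130; x' = 704.5 − 2.5·91 = 477.
The subsidy expands output by 477 − 412 = 65 past the efficient level; on those units the gap between marginal cost and willingness to pay runs from 0 up to 39.
DWL = ½ × 39 × 65 = 1267.5.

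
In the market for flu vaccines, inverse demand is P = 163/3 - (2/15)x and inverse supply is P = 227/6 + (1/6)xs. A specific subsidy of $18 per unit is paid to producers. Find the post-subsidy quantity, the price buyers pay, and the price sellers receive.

x' = 115; buyers pay $39; sellers receive $57

Pre-subsidy: 163/3 - (2/15)x = 227/6 + (1/6)x gives x* = 55 and P* = 47.
With the subsidy, sellers receive Ps = Pb + 18 for each unit, where Pb is the price buyers pay.
On the curves, Pb = 163/3 - (2/15)x and Ps = 227/6 + (1/6)x; the wedge Ps − Pb = 18 gives 227/6 + (1/6)x − (163/3 - (2/15)x) = 18, so x' = 115.
Then Pb = 163/3 − (2/15)·115 = 39 and Ps = 227/6 + (1/6)·115 = 57.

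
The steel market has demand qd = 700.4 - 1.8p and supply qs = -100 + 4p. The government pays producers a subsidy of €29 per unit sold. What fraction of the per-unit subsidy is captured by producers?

Producer share = 9/29

Pre-subsidy: 700.4 - 1.8p = -100 + 4p gives p* = 138, q* = 452.
With the subsidy, sellers receive ps = pb + 29 for each unit, where pb is the price buyers pay.
Supply in terms of pb becomes qs = -100 + 4(pb + 29) = 16 + 4pb. Setting this equal to demand: 700.4 - 1.8pb = 16 + 4pb, so pb = 118.
Sellers receive ps = 118 + 29 = 147; q' = 700.4 − 1.8·118 = 488.
Buyers' price falls by p* − pb = 138 − 118 = 20; sellers' price rises by ps − p* = 147 − 138 = 9.
So producers capture 9/29 = 9/29 of each unit of subsidy.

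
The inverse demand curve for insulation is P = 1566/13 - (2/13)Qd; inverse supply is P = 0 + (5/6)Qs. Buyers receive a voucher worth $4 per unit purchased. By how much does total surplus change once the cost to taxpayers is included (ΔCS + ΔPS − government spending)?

Net change in total surplus = -624/77

Pre-subsidy: 1566/13 - (2/13)Q = 0 + (5/6)Q gives Q* = 9396/77 and P* = 7830/77.
With the rebate, buyers effectively pay Pb = Ps − 4, where Ps is the price sellers receive.
On the curves, Pb = 1566/13 - (2/13)Q and Ps = 0 + (5/6)Q; the wedge Ps − Pb = 4 gives 0 + (5/6)Q − (1566/13 - (2/13)Q) = 4, so Q' = 9708/77.
Then Pb = 1566/13 − (2/13)·(9708/77) = 7782/77 and Ps = 0 + (5/6)·(9708/77) = 8090/77.
ΔCS = ½(9396/77 + 9708/77)(7830/77 − 7782/77) = 458496/5929; ΔPS = ½(9396/77 + 9708/77)(8090/77 − 7830/77) = 2483520/5929.
Government spending = 4 × 9708/77 = 38832/77.
Net change = 458496/5929 + 2483520/5929 − 38832/77 = -624/77. The loss equals the DWL triangle ½·4·312/77.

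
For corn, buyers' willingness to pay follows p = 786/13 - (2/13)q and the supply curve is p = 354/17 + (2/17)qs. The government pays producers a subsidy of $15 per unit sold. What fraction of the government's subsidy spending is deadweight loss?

DWL / government spending = 221/1610

Pre-subsidy: 786/13 - (2/13)q = 354/17 + (2/17)q gives q* = 146 and p* = 38.
With the subsidy, sellers receive ps = pb + 15 for each unit, where pb is the price buyers pay.
On the curves, pb = 786/13 - (2/13)q and ps = 354/17 + (2/17)q; the wedge ps − pb = 15 gives 354/17 + (2/17)q − (786/13 - (2/13)q) = 15, so q' = 201.25.
Then pb = 786/13 − (2/13)·201.25 = 29.5 and ps = 354/17 + (2/17)·201.25 = 44.5.
ΔCS = ½(146 + 201.25)(38 − 29.5) = 1475.8125; ΔPS = ½(146 + 201.25)(44.5 − 38) = 1128.5625.
Government spending = 15 × 201.25 = 3018.75.
DWL = ½ × 15 × (201.25 − 146) = 414.375; fraction = 414.375 / 3018.75 = 221/1610.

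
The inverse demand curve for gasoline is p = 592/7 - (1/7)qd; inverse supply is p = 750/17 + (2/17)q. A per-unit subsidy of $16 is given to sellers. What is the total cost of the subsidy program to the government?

Pre-subsidy: 592/7 - (1/7)q = 750/17 + (2/17)q gives q* = 4814/31 and p* = 1934/31.
With the subsidy, sellers receive ps = pb + 16 for each unit, where pb is the price buyers pay.
On the curves, pb = 592/7 - (1/7)q and ps = 750/17 + (2/17)q; the wedge ps − pb = 16 gives 750/17 + (2/17)q − (592/7 - (1/7)q) = 16, so q' = 6718/31.
Then pb = 592/7 − (1/7)·(6718/31) = 1662/31 and ps = 750/17 + (2/17)·(6718/31) = 2158/31.
Government outlay = subsidy × quantity = 16 × 6718/31 = 107488/31.

Government cost = 107488/31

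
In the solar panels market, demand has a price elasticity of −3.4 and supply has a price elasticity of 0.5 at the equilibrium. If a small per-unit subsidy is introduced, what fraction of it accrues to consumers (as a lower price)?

Consumer share = 5/39

For a small subsidy around the equilibrium, the benefit split depends on the relative slopes, which at a point are proportional to the elasticities.
Buyer share = εs/(εs + |εd|) = 0.5/(0.5 + 3.4) = 5/39; seller share = |εd|/(εs + |εd|) = 34/39.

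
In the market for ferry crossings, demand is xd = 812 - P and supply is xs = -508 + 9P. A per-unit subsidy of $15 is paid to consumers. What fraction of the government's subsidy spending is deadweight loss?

Pre-subsidy: 812 - P = -508 + 9P gives P* = 132, x* = 680.
With the rebate, buyers effectively pay Pb = Ps − 15, where Ps is the price sellers receive.
Demand in terms of Ps becomes xd = 812 − 1(Ps − 15) = 827 - Ps. Setting this equal to supply: 827 - Ps = -508 + 9Ps, so Ps = 133.5.
Buyers pay Pb = 133.5 − 15 = 118.5; x' = -508 + 9·133.5 = 693.5.
ΔCS = ½(680 + 693.5)(132 − 118.5) = 9271.125; ΔPS = ½(680 + 693.5)(133.5 − 132) = 1030.125.
Government spending = 15 × 693.5 = 10402.5.
DWL = ½ × 15 × (693.5 − 680) = 101.25; fraction = 101.25 / 10402.5 = 27/2774.

DWL / government spending = 27/2774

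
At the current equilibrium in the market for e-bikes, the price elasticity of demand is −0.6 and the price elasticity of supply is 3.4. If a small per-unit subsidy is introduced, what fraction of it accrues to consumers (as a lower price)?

Consumer share = 0.85

For a small subsidy around the equilibrium, the benefit split depends on the relative slopes, which at a point are proportional to the elasticities.
Buyer share = εs/(εs + |εd|) = 3.4/(3.4 + 0.6) = 0.85; seller share = |εd|/(εs + |εd|) = 0.15.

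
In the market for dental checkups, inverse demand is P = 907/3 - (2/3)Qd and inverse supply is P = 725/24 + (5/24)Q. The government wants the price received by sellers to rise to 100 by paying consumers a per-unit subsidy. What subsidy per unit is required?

Required subsidy s = 21 per unit

At a seller price of 100, quantity supplied is -145 + 4.8·100 = 335.
Buyers absorb 335 only when they pay Pb = 907/3 − (2/3)·335 = 79.
s = Ps − Pb = 100 − 79 = 21.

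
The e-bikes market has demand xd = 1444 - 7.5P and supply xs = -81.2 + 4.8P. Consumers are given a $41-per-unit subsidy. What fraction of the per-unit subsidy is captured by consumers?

Consumer share = 16/41

Pre-subsidy: 1444 - 7.5P = -81.2 + 4.8P gives P* = 124, x* = 514.
With the rebate, buyers effectively pay Pb = Ps − 41, where Ps is the price sellers receive.
Demand in terms of Ps becomes xd = 1444 − 7.5(Ps − 41) = 1751.5 - 7.5Ps. Setting this equal to supply: 1751.5 - 7.5Ps = -81.2 + 4.8Ps, so Ps = 149.
Buyers pay Pb = 149 − 41 = 108; x' = -81.2 + 4.8·149 = 634.
Buyers' price falls by P* − Pb = 124 − 108 = 16; sellers' price rises by Ps − P* = 149 − 124 = 25.
So consumers capture 16/41 = 16/41 of each unit of subsidy.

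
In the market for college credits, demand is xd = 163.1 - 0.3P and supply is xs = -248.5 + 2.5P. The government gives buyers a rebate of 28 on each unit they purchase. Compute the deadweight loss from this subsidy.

Deadweight loss = 105

Pre-subsidy: 163.1 - 0.3P = -248.5 + 2.5P gives P* = 147, x* = 119.
With the rebate, buyers effectively pay Pb = Ps − 28, where Ps is the price sellers receive.
Demand in terms of Ps becomes xd = 163.1 − 0.3(Ps − 28) = 171.5 - 0.3Ps. Setting this equal to supply: 171.5 - 0.3Ps = -248.5 + 2.5Ps, so Ps = 150.
Buyers pay Pb = 150 − 28 = 122; x' = -248.5 + 2.5·150 = 126.5.
The subsidy expands output by 126.5 − 119 = 7.5 past the efficient level; on those units the gap between marginal cost and willingness to pay runs from 0 up to 28.
DWL = ½ × 28 × 7.5 = 105.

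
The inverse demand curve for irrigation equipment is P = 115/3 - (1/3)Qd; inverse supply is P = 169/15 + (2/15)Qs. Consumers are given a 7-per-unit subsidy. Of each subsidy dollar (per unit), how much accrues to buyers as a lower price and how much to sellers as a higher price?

Buyers gain 5 per unit; sellers gain 2 per unit

Pre-subsidy: 115/3 - (1/3)Q = 169/15 + (2/15)Q gives Q* = 58 and P* = 19.
With the rebate, buyers effectively pay Pb = Ps − 7, where Ps is the price sellers receive.
On the curves, Pb = 115/3 - (1/3)Q and Ps = 169/15 + (2/15)Q; the wedge Ps − Pb = 7 gives 169/15 + (2/15)Q − (115/3 - (1/3)Q) = 7, so Q' = 73.
Then Pb = 115/3 − (1/3)·73 = 14 and Ps = 169/15 + (2/15)·73 = 21.
Buyers' price falls by P* − Pb = 19 − 14 = 5; sellers' price rises by Ps − P* = 21 − 19 = 2.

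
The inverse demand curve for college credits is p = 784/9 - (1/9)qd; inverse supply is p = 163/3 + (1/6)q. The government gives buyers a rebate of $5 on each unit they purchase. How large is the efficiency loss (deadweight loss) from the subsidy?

Pre-subsidy: 784/9 - (1/9)q = 163/3 + (1/6)q gives q* = 118 and p* = 74.
With the rebate, buyers effectively pay pb = ps − 5, where ps is the price sellers receive.
On the curves, pb = 784/9 - (1/9)q and ps = 163/3 + (1/6)q; the wedge ps − pb = 5 gives 163/3 + (1/6)q − (784/9 - (1/9)q) = 5, so q' = 136.
Then pb = 784/9 − (1/9)·136 = 72 and ps = 163/3 + (1/6)·136 = 77.
The subsidy expands output by 136 − 118 = 18 past the efficient level; on those units the gap between marginal cost and willingness to pay runs from 0 up to 5.
DWL = ½ × 5 × 18 = 45.

Deadweight loss = $45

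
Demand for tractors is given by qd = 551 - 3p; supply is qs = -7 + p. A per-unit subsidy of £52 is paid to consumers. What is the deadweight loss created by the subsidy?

Pre-subsidy: 551 - 3p = -7 + p gives p* = 139.5, q* = 132.5.
With the rebate, buyers effectively pay pb = ps − 52, where ps is the price sellers receive.
Demand in terms of ps becomes qd = 551 − 3(ps − 52) = 707 - 3ps. Setting this equal to supply: 707 - 3ps = -7 + ps, so ps = 178.5.
Buyers pay pb = 178.5 − 52 = 126.5; q' = -7 + 1·178.5 = 171.5.
The subsidy expands output by 171.5 − 132.5 = 39 past the efficient level; on those units the gap between marginal cost and willingness to pay runs from 0 up to 52.
DWL = ½ × 52 × 39 = 1014.

Deadweight loss = £1014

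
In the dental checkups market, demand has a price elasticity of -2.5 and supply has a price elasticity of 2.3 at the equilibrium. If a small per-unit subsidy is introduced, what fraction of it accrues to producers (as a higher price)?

For a small subsidy around the equilibrium, the benefit split depends on the relative slopes, which at a point are proportional to the elasticities.
Buyer share = εs/(εs + |εd|) = 2.3/(2.3 + 2.5) = 23/48; seller share = |εd|/(εs + |εd|) = 25/48.
So producers capture 25/48 of the subsidy.

Producer share = 25/48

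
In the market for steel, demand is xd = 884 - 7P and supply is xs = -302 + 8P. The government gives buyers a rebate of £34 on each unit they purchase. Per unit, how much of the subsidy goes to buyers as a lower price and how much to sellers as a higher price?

Pre-subsidy: 884 - 7P = -302 + 8P gives P* = 1186/15, x* = 4958/15.
With the rebate, buyers effectively pay Pb = Ps − 34, where Ps is the price sellers receive.
Demand in terms of Ps becomes xd = 884 − 7(Ps − 34) = 1122 - 7Ps. Setting this equal to supply: 1122 - 7Ps = -302 + 8Ps, so Ps = 1424/15.
Buyers pay Pb = 1424/15 − 34 = 914/15; x' = -302 + 8·(1424/15) = 6862/15.
Buyers' price falls by P* − Pb = 1186/15 − 914/15 = 272/15; sellers' price rises by Ps − P* = 1424/15 − 1186/15 = 238/15.

Buyers gain 272/15 per unit; sellers gain 238/15 per unit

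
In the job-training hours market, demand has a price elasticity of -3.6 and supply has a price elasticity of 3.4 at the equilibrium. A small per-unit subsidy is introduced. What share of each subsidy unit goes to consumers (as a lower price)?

For a small subsidy around the equilibrium, the benefit split depends on the relative slopes, which at a point are proportional to the elasticities.
Buyer share = εs/(εs + |εd|) = 3.4/(3.4 + 3.6) = 17/35; seller share = |εd|/(εs + |εd|) = 18/35.

Consumer share = 17/35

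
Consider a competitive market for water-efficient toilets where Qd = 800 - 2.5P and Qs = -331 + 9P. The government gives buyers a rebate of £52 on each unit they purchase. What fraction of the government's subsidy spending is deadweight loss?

DWL / government spending = 234/3017

Pre-subsidy: 800 - 2.5P = -331 + 9P gives P* = 2262/23, Q* = 12745/23.
With the rebate, buyers effectively pay Pb = Ps − 52, where Ps is the price sellers receive.
Demand in terms of Ps becomes Qd = 800 − 2.5(Ps − 52) = 930 - 2.5Ps. Setting this equal to supply: 930 - 2.5Ps = -331 + 9Ps, so Ps = 2522/23.
Buyers pay Pb = 2522/23 − 52 = 1326/23; Q' = -331 + 9·(2522/23) = 15085/23.
ΔCS = ½(12745/23 + 15085/23)(2262/23 − 1326/23) = 566280/23; ΔPS = ½(12745/23 + 15085/23)(2522/23 − 2262/23) = 157300/23.
Government spending = 52 × 15085/23 = 784420/23.
DWL = ½ × 52 × (15085/23 − 12745/23) = 60840/23; fraction = (60840/23) / (784420/23) = 234/3017.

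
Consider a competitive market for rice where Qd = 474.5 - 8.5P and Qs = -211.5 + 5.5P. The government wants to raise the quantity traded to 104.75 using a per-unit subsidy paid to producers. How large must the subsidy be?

Required subsidy s = 14 per unit

At Q = 104.75, invert demand for the buyer price: Pb = (474.5 − 104.75)/8.5 = 43.5; invert supply for the seller price: Ps = (104.75 − (-211.5))/5.5 = 57.5.
The subsidy must fill the gap: s = Ps − Pb = 57.5 − 43.5 = 14.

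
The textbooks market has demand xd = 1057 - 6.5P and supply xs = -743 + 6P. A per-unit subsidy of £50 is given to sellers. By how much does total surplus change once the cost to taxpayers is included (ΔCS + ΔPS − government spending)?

Net change in total surplus = -£3900

Pre-subsidy: 1057 - 6.5P = -743 + 6P gives P* = 144, x* = 121.
With the subsidy, sellers receive Ps = Pb + 50 for each unit, where Pb is the price buyers pay.
Supply in terms of Pb becomes xs = -743 + 6(Pb + 50) = -443 + 6Pb. Setting this equal to demand: 1057 - 6.5Pb = -443 + 6Pb, so Pb = 120.
Sellers receive Ps = 120 + 50 = 170; x' = 1057 − 6.5·120 = 277.
ΔCS = ½(121 + 277)(144 − 120) = 4776; ΔPS = ½(121 + 277)(170 − 144) = 5174.
Government spending = 50 × 277 = 13850.
Net change = 4776 + 5174 − 13850 = -3900. The loss equals the DWL triangle ½·50·156.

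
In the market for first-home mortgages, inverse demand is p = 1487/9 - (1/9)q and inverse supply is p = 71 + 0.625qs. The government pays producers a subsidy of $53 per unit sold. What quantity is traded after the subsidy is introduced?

q' = 200

Pre-subsidy: 1487/9 - (1/9)q = 71 + 0.625q gives q* = 128 and p* = 151.
With the subsidy, sellers receive ps = pb + 53 for each unit, where pb is the price buyers pay.
On the curves, pb = 1487/9 - (1/9)q and ps = 71 + 0.625q; the wedge ps − pb = 53 gives 71 + 0.625q − (1487/9 - (1/9)q) = 53, so q' = 200.
Then pb = 1487/9 − (1/9)·200 = 143 and ps = 71 + 0.625·200 = 196.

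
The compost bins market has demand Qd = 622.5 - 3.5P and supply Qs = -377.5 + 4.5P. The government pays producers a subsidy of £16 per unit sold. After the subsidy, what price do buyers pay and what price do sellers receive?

Pre-subsidy: 622.5 - 3.5P = -377.5 + 4.5P gives P* = 125, Q* = 185.
With the subsidy, sellers receive Ps = Pb + 16 for each unit, where Pb is the price buyers pay.
Supply in terms of Pb becomes Qs = -377.5 + 4.5(Pb + 16) = -305.5 + 4.5Pb. Setting this equal to demand: 622.5 - 3.5Pb = -305.5 + 4.5Pb, so Pb = 116.
Sellers receive Ps = 116 + 16 = 132; Q' = 622.5 − 3.5·116 = 216.5.

Buyers pay £116; sellers receive £132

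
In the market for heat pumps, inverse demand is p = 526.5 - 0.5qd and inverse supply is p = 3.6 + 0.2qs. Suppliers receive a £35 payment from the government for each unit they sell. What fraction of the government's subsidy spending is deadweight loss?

DWL / government spending = 25/797

Pre-subsidy: 526.5 - 0.5q = 3.6 + 0.2q gives q* = 747 and p* = 153.
With the subsidy, sellers receive ps = pb + 35 for each unit, where pb is the price buyers pay.
On the curves, pb = 526.5 - 0.5q and ps = 3.6 + 0.2q; the wedge ps − pb = 35 gives 3.6 + 0.2q − (526.5 - 0.5q) = 35, so q' = 797.
Then pb = 526.5 − 0.5·797 = 128 and ps = 3.6 + 0.2·797 = 163.
ΔCS = ½(747 + 797)(153 − 128) = 19300; ΔPS = ½(747 + 797)(163 − 153) = 7720.
Government spending = 35 × 797 = 27895.
DWL = ½ × 35 × (797 − 747) = 875; fraction = 875 / 27895 = 25/797.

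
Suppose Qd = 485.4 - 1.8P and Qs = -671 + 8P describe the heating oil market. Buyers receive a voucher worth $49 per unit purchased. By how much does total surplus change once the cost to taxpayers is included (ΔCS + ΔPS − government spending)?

Net change in total surplus = -$1764

Pre-subsidy: 485.4 - 1.8P = -671 + 8P gives P* = 118, Q* = 273.
With the rebate, buyers effectively pay Pb = Ps − 49, where Ps is the price sellers receive.
Demand in terms of Ps becomes Qd = 485.4 − 1.8(Ps − 49) = 573.6 - 1.8Ps. Setting this equal to supply: 573.6 - 1.8Ps = -671 + 8Ps, so Ps = 127.
Buyers pay Pb = 127 − 49 = 78; Q' = -671 + 8·127 = 345.
ΔCS = ½(273 + 345)(118 − 78) = 12360; ΔPS = ½(273 + 345)(127 − 118) = 2781.
Government spending = 49 × 345 = 16905.
Net change = 12360 + 2781 − 16905 = -1764. The loss equals the DWL triangle ½·49·72.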